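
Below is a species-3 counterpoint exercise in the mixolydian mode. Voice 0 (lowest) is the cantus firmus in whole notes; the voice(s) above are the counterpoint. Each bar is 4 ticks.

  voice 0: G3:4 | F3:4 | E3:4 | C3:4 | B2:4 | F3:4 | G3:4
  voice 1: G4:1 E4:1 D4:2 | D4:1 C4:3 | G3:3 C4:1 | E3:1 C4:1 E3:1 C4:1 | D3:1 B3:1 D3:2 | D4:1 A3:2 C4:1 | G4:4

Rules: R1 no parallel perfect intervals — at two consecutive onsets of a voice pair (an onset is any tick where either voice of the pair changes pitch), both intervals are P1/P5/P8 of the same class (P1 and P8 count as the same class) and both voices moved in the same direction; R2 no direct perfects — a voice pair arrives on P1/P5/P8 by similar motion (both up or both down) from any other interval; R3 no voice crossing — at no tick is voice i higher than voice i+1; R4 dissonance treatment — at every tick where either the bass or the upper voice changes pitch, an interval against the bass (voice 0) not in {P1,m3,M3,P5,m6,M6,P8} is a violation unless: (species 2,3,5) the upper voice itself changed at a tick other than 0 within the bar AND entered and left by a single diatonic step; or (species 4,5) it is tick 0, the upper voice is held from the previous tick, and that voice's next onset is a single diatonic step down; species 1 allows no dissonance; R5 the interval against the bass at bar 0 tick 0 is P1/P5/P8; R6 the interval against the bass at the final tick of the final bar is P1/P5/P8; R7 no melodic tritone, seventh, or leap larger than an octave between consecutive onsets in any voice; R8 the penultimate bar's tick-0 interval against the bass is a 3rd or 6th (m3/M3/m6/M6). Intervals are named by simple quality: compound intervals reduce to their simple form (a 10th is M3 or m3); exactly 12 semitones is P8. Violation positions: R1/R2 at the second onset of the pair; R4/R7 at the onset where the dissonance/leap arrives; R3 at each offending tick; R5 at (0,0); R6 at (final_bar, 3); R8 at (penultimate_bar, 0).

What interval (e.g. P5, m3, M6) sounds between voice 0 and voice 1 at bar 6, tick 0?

voice 0=G3 voice 1=G4 -> P8

P8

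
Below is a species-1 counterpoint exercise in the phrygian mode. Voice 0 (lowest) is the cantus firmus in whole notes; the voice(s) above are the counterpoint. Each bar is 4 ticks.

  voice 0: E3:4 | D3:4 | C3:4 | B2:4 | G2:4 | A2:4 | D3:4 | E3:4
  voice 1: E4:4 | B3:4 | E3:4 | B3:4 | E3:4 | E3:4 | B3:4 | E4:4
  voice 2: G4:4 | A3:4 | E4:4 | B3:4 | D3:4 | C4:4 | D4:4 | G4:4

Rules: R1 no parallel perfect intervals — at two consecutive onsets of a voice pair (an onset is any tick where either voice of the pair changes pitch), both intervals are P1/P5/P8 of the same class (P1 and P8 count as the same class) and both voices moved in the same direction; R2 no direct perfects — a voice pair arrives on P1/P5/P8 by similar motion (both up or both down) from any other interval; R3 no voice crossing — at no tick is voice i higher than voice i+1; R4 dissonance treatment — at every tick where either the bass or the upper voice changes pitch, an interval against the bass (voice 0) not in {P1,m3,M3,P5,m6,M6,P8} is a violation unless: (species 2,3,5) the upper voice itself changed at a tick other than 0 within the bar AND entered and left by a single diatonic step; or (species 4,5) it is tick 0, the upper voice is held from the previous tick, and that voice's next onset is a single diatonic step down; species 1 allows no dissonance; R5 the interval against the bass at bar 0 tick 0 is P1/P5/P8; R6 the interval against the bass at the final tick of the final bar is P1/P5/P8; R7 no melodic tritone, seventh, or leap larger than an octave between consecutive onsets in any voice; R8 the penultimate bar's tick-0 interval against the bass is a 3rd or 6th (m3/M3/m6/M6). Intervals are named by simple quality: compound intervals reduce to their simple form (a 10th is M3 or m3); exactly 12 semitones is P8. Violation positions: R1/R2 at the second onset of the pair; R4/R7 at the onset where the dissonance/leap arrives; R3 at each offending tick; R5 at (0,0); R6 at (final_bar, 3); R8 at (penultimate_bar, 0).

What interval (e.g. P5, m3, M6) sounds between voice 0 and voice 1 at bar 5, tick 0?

voice 0=A2 voice 1=E3 -> P5

P5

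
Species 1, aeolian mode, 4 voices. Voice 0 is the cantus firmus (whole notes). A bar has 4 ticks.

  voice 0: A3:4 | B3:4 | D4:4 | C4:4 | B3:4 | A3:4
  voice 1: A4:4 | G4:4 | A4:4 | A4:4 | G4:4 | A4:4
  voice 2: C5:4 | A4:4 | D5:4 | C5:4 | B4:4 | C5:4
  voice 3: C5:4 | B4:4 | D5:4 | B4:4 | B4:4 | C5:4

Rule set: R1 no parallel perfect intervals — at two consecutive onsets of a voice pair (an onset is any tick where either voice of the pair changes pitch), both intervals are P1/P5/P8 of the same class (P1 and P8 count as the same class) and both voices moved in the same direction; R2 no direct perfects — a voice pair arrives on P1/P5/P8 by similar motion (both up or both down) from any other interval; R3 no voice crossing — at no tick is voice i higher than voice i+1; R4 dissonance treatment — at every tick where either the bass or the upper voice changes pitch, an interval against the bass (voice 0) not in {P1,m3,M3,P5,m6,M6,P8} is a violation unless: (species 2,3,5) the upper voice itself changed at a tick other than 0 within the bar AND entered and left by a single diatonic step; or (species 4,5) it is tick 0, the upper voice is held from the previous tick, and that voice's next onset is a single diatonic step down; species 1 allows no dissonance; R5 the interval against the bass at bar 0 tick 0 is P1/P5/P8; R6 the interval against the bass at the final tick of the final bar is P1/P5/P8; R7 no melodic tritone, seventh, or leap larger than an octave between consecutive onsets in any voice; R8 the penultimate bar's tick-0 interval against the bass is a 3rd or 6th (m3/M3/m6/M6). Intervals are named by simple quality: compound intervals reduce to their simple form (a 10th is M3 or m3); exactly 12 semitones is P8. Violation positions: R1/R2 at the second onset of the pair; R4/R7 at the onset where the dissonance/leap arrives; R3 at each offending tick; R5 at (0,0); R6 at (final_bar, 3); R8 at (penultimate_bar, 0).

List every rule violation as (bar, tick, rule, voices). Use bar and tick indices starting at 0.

(0, 0, R5, (0, 2))
(0, 0, R5, (0, 3))
(1, 0, R4, (0, 2))
(2, 0, R1, (0, 3))
(2, 0, R2, (0, 1))
(2, 0, R2, (0, 2))
(2, 0, R2, (2, 3))
(3, 0, R1, (0, 2))
(3, 0, R3, (2, 3))
(3, 0, R4, (0, 3))
(3, 1, R3, (2, 3))
(3, 2, R3, (2, 3))
(3, 3, R3, (2, 3))
(4, 0, R1, (0, 2))
(4, 0, R8, (0, 2))
(4, 0, R8, (0, 3))
(5, 0, R1, (2, 3))
(5, 3, R6, (0, 2))
(5, 3, R6, (0, 3))

bar 0: v0=A3 v1=A4 v2=C5 v3=C5 downbeat m3
bar 1: v0=B3 v1=G4 v2=A4 v3=B4 downbeat P8
bar 2: v0=D4 v1=A4 v2=D5 v3=D5 downbeat P8
bar 3: v0=C4 v1=A4 v2=C5 v3=B4 downbeat M7
bar 4: v0=B3 v1=G4 v2=B4 v3=B4 downbeat P8
bar 5: v0=A3 v1=A4 v2=C5 v3=C5 downbeat m3
  -> R5 @ bar 0 tick 0 v(0, 2): opens on m3
  -> R5 @ bar 0 tick 0 v(0, 3): opens on m3
  -> R4 @ bar 1 tick 0 v(0, 2): B3/A4 m7 untreated
  -> R1 @ bar 2 tick 0 v(0, 3): B3/B4 P8 -> D4/D5 P8 similar
  -> R2 @ bar 2 tick 0 v(0, 1): B3/G4 m6 -> D4/A4 P5 similar
  -> R2 @ bar 2 tick 0 v(0, 2): B3/A4 m7 -> D4/D5 P8 similar
  -> R2 @ bar 2 tick 0 v(2, 3): A4/B4 M2 -> D5/D5 P1 similar
  -> R1 @ bar 3 tick 0 v(0, 2): D4/D5 P8 -> C4/C5 P8 similar
  -> R3 @ bar 3 tick 0 v(2, 3): C5 above B4
  -> R4 @ bar 3 tick 0 v(0, 3): C4/B4 M7 untreated
  -> R3 @ bar 3 tick 1 v(2, 3): C5 above B4
  -> R3 @ bar 3 tick 2 v(2, 3): C5 above B4
  -> R3 @ bar 3 tick 3 v(2, 3): C5 above B4
  -> R1 @ bar 4 tick 0 v(0, 2): C4/C5 P8 -> B3/B4 P8 similar
  -> R8 @ bar 4 tick 0 v(0, 2): penult P8 not 3rd/6th
  -> R8 @ bar 4 tick 0 v(0, 3): penult P8 not 3rd/6th
  -> R1 @ bar 5 tick 0 v(2, 3): B4/B4 P1 -> C5/C5 P1 similar
  -> R6 @ bar 5 tick 3 v(0, 2): closes on m3
  -> R6 @ bar 5 tick 3 v(0, 3): closes on m3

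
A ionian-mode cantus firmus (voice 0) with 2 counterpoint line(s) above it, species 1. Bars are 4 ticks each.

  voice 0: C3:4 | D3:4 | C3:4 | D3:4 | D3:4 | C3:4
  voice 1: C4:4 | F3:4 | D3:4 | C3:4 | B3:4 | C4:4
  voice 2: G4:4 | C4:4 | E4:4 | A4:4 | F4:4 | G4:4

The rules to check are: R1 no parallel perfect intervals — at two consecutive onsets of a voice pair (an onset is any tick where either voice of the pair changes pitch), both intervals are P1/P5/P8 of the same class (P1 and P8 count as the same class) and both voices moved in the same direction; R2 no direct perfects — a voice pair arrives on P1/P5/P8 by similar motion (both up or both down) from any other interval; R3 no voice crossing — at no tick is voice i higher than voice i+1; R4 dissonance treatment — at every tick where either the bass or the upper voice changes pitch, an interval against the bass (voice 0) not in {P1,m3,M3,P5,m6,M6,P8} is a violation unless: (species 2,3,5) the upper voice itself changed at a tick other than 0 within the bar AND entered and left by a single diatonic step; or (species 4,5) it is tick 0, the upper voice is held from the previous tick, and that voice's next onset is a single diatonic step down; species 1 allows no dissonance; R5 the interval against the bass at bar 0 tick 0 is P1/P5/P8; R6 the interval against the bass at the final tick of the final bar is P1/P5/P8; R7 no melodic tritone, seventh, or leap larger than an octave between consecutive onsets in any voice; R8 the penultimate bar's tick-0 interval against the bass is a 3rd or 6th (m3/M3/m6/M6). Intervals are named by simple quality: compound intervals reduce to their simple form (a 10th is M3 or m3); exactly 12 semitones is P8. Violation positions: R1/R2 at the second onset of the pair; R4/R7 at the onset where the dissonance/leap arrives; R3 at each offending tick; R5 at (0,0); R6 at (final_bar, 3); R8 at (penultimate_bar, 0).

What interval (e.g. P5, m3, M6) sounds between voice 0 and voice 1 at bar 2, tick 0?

M2

voice 0=C3 voice 1=D3 -> M2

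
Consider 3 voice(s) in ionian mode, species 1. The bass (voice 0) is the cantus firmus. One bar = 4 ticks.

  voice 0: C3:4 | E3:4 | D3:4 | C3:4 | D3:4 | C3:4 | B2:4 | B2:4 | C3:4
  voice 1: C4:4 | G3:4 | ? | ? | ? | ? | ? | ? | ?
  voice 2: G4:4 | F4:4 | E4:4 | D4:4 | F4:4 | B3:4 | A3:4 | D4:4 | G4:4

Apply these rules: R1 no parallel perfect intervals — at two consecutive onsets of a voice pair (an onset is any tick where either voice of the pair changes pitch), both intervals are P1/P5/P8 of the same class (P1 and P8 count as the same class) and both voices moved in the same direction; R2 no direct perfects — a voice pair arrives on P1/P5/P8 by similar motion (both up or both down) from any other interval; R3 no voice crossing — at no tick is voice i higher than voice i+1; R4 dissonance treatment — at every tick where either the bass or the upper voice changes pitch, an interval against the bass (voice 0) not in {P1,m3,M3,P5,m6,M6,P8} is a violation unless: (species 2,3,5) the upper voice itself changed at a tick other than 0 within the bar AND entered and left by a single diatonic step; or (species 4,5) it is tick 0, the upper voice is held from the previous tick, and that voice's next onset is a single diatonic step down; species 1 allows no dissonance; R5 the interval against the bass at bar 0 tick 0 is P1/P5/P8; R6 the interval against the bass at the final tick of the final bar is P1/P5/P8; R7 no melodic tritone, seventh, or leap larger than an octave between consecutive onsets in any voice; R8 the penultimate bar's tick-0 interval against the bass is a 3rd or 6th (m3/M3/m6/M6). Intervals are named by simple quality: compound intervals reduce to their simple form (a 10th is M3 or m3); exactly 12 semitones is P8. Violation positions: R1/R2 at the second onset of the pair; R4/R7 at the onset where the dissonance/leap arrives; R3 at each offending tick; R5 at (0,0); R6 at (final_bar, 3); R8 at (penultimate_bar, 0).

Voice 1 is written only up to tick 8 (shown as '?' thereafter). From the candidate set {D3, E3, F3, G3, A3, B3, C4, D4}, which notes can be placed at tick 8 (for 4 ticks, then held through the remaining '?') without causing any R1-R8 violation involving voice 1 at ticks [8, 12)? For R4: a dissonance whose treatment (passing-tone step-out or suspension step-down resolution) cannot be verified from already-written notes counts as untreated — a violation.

{A3, B3, D4, F3}

D3: violates R2
E3: violates R2,R4
F3: legal
G3: violates R4
A3: legal
B3: legal
C4: violates R4
D4: legal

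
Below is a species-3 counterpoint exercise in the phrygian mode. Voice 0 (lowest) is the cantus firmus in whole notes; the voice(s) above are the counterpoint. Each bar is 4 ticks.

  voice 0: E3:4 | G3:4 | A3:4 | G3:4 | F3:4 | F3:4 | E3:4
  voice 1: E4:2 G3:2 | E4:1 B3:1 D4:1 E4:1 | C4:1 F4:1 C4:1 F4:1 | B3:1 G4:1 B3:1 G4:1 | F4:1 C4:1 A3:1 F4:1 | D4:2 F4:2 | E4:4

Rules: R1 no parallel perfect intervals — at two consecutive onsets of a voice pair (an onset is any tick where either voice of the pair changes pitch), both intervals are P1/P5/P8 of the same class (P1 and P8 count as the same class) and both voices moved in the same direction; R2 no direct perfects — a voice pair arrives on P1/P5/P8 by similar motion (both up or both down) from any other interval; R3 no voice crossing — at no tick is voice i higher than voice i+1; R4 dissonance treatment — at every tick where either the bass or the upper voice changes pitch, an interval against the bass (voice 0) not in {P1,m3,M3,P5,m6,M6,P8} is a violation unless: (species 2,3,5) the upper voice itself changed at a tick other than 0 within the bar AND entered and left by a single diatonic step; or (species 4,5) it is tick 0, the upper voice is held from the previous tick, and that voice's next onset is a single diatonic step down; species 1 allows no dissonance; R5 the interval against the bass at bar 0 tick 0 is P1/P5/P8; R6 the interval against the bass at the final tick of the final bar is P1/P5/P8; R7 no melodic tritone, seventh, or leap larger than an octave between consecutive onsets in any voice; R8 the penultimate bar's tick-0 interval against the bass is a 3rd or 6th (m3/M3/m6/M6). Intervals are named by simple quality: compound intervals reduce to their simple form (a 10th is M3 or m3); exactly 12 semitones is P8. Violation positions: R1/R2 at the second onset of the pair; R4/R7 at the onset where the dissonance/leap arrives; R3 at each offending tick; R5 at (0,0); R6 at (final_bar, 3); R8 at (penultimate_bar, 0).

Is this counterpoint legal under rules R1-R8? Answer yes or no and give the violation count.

bar 0: v0=E3 v1=E4 (P8)
bar 1: v0=G3 v1=E4 (M6)
bar 2: v0=A3 v1=C4 (m3)
bar 3: v0=G3 v1=B3 (M3)
bar 4: v0=F3 v1=F4 (P8)
bar 5: v0=F3 v1=D4 (M6)
bar 6: v0=E3 v1=E4 (P8)
  R7 @ bar3.0: F4->B3 leap 6st
  R1 @ bar4.0: G3/G4 P8 -> F3/F4 P8 similar
  R1 @ bar6.0: F3/F4 P8 -> E3/E4 P8 similar

No (3 violations)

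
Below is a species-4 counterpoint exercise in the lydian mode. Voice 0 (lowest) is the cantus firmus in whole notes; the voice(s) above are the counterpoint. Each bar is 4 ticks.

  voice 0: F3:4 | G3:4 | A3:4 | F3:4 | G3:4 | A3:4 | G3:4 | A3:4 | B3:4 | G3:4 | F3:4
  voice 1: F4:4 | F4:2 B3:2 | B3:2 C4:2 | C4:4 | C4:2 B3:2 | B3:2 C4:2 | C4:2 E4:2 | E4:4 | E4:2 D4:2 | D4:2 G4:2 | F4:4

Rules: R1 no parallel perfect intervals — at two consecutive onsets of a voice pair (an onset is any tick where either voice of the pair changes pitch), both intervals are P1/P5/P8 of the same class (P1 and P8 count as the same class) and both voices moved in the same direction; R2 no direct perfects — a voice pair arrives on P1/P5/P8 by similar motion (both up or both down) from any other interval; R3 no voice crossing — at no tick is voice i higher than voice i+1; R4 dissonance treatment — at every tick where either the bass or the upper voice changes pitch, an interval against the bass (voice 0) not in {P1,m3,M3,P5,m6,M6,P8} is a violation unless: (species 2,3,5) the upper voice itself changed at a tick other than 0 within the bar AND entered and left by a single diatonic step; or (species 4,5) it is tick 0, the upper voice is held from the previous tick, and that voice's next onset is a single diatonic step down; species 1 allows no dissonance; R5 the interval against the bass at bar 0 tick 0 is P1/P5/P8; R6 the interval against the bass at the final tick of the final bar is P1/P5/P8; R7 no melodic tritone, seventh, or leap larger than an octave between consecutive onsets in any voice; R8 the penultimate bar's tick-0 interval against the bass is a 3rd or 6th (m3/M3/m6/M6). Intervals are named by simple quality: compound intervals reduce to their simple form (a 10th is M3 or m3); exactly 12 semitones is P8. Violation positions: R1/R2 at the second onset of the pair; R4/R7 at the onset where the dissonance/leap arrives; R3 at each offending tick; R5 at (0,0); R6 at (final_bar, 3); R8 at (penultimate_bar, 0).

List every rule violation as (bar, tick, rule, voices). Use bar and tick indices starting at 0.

bar 0: v0=F3 v1=F4 downbeat P8
bar 1: v0=G3 v1=F4 downbeat m7
bar 2: v0=A3 v1=B3 downbeat M2
bar 3: v0=F3 v1=C4 downbeat P5
bar 4: v0=G3 v1=C4 downbeat P4
bar 5: v0=A3 v1=B3 downbeat M2
bar 6: v0=G3 v1=C4 downbeat P4
bar 7: v0=A3 v1=E4 downbeat P5
bar 8: v0=B3 v1=E4 downbeat P4
bar 9: v0=G3 v1=D4 downbeat P5
bar 10: v0=F3 v1=F4 downbeat P8
  -> R4 @ bar 1 tick 0 v(0, 1): G3/F4 m7 untreated
  -> R7 @ bar 1 tick 2 v(1,): F4->B3 leap 6st
  -> R4 @ bar 2 tick 0 v(0, 1): A3/B3 M2 untreated
  -> R4 @ bar 5 tick 0 v(0, 1): A3/B3 M2 untreated
  -> R4 @ bar 6 tick 0 v(0, 1): G3/C4 P4 untreated
  -> R8 @ bar 9 tick 0 v(0, 1): penult P5 not 3rd/6th
  -> R1 @ bar 10 tick 0 v(0, 1): G3/G4 P8 -> F3/F4 P8 similar

(1, 0, R4, (0, 1))
(1, 2, R7, (1,))
(2, 0, R4, (0, 1))
(5, 0, R4, (0, 1))
(6, 0, R4, (0, 1))
(9, 0, R8, (0, 1))
(10, 0, R1, (0, 1))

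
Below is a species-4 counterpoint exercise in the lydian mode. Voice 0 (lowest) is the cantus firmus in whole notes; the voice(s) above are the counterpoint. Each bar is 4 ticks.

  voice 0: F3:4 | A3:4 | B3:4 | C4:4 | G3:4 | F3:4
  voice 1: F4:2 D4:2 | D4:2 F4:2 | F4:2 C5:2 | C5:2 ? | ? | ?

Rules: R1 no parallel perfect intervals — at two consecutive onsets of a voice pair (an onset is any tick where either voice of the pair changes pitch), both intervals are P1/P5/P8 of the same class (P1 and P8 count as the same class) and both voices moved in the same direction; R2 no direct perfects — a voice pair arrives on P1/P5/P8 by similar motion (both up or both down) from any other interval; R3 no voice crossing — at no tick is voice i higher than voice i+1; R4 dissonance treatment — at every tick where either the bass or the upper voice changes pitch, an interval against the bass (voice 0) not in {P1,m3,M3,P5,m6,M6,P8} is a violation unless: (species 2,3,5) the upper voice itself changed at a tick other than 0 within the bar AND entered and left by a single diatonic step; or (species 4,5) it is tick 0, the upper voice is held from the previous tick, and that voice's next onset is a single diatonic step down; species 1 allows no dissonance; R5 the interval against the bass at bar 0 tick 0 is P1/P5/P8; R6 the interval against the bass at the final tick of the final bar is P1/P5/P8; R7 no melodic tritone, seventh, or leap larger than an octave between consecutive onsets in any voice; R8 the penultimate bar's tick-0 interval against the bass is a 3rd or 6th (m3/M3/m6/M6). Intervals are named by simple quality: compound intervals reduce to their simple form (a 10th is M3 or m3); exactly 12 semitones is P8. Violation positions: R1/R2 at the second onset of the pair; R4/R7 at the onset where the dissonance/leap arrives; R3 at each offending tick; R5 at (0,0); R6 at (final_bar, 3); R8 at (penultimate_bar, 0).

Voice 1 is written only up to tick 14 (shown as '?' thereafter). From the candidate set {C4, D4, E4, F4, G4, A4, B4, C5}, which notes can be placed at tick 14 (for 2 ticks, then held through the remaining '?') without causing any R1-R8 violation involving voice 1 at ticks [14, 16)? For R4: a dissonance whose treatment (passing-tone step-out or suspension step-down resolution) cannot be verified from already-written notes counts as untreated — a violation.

{A4, C4, C5, E4, G4}

C4: legal
D4: violates R4,R7
E4: legal
F4: violates R4
G4: legal
A4: legal
B4: violates R4
C5: legal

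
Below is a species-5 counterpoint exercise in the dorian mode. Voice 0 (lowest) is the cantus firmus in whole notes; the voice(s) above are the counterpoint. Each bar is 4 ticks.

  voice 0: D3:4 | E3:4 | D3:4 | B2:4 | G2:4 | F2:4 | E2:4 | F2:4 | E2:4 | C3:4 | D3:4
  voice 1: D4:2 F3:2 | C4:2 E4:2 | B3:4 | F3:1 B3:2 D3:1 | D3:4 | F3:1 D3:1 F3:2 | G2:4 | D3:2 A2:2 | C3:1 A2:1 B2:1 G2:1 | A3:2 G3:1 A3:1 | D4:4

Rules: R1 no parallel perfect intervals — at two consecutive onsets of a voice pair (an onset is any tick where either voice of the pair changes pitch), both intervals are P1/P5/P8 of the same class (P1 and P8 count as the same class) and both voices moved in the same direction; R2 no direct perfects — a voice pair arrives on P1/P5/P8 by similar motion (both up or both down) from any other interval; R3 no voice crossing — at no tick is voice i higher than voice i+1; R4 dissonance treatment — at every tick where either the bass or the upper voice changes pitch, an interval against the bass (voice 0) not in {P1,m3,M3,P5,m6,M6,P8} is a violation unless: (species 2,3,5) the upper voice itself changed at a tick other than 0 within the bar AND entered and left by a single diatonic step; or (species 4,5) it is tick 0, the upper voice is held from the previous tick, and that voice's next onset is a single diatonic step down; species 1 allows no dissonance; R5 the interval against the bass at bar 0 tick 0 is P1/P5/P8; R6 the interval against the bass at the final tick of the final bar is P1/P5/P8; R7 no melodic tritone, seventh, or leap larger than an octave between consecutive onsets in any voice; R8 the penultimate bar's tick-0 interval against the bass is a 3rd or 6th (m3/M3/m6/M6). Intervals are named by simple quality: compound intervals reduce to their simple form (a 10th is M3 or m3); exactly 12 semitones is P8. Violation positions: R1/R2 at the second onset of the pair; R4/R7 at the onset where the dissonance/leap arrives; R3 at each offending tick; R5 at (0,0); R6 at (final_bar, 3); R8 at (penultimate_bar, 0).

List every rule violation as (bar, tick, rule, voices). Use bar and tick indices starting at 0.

bar 0: v0=D3 v1=D4 downbeat P8
bar 1: v0=E3 v1=C4 downbeat m6
bar 2: v0=D3 v1=B3 downbeat M6
bar 3: v0=B2 v1=F3 downbeat TT
bar 4: v0=G2 v1=D3 downbeat P5
bar 5: v0=F2 v1=F3 downbeat P8
bar 6: v0=E2 v1=G2 downbeat m3
bar 7: v0=F2 v1=D3 downbeat M6
bar 8: v0=E2 v1=C3 downbeat m6
bar 9: v0=C3 v1=A3 downbeat M6
bar 10: v0=D3 v1=D4 downbeat P8
  -> R4 @ bar 3 tick 0 v(0, 1): B2/F3 TT untreated
  -> R7 @ bar 3 tick 0 v(1,): B3->F3 leap 6st
  -> R7 @ bar 3 tick 1 v(1,): F3->B3 leap 6st
  -> R7 @ bar 6 tick 0 v(1,): F3->G2 leap 10st
  -> R4 @ bar 8 tick 1 v(0, 1): E2/A2 P4 untreated
  -> R7 @ bar 9 tick 0 v(1,): G2->A3 leap 14st
  -> R2 @ bar 10 tick 0 v(0, 1): C3/A3 M6 -> D3/D4 P8 similar

(3, 0, R4, (0, 1))
(3, 0, R7, (1,))
(3, 1, R7, (1,))
(6, 0, R7, (1,))
(8, 1, R4, (0, 1))
(9, 0, R7, (1,))
(10, 0, R2, (0, 1))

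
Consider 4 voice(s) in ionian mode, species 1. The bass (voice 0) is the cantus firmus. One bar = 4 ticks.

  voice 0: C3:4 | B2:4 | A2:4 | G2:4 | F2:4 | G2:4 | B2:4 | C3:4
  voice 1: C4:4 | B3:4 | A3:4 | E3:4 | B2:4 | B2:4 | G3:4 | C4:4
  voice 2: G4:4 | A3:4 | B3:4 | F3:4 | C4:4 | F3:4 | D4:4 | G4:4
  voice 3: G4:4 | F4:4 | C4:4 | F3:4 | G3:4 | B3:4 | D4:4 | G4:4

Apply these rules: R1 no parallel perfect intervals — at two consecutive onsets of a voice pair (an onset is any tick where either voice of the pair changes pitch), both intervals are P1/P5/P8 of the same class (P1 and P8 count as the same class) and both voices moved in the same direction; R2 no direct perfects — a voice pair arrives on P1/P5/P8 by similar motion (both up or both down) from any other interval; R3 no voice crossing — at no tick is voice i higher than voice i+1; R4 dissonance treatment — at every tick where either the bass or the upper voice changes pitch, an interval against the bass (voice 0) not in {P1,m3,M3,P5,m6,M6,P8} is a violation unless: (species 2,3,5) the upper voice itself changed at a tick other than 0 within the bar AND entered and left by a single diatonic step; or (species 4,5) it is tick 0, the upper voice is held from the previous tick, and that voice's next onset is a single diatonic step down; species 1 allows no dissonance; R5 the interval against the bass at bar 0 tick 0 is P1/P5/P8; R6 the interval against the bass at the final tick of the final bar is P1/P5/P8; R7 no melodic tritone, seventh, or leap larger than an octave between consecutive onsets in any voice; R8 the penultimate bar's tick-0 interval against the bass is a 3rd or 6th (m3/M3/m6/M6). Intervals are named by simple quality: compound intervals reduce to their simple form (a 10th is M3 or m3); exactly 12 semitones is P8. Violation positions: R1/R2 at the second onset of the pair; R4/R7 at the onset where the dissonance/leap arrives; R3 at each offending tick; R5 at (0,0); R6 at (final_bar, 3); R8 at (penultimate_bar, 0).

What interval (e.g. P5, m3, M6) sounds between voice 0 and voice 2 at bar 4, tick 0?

voice 0=F2 voice 2=C4 -> P5

P5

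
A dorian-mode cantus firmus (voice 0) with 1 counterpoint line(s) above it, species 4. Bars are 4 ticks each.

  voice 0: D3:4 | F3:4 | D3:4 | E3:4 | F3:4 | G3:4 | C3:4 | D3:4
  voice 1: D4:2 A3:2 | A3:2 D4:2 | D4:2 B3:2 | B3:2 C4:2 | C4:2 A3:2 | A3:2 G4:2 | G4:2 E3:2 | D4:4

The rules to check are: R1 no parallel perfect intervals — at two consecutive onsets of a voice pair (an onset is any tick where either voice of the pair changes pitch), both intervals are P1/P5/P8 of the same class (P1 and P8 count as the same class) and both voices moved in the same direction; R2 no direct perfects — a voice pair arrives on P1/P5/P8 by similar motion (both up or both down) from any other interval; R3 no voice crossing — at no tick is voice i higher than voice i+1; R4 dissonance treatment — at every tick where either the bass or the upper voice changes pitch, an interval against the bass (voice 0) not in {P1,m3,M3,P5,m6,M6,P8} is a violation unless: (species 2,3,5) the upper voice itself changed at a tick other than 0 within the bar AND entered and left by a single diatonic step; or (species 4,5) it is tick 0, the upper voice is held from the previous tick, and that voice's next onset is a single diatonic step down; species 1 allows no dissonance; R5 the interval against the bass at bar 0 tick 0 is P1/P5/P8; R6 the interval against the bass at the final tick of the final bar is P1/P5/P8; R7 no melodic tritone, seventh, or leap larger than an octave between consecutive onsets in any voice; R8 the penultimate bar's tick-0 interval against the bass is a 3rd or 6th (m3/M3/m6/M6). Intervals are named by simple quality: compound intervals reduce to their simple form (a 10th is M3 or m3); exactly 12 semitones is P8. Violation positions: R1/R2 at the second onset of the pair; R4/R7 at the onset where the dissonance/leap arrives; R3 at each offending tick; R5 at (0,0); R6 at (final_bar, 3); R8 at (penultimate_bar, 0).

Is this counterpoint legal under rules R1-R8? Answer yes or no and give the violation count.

No (6 violations)

bar 0: v0=D3 v1=D4 (P8)
bar 1: v0=F3 v1=A3 (M3)
bar 2: v0=D3 v1=D4 (P8)
bar 3: v0=E3 v1=B3 (P5)
bar 4: v0=F3 v1=C4 (P5)
bar 5: v0=G3 v1=A3 (M2)
bar 6: v0=C3 v1=G4 (P5)
bar 7: v0=D3 v1=D4 (P8)
  R4 @ bar5.0: G3/A3 M2 untreated
  R7 @ bar5.2: A3->G4 leap 10st
  R8 @ bar6.0: penult P5 not 3rd/6th
  R7 @ bar6.2: G4->E3 leap 15st
  R2 @ bar7.0: C3/E3 M3 -> D3/D4 P8 similar
  R7 @ bar7.0: E3->D4 leap 10st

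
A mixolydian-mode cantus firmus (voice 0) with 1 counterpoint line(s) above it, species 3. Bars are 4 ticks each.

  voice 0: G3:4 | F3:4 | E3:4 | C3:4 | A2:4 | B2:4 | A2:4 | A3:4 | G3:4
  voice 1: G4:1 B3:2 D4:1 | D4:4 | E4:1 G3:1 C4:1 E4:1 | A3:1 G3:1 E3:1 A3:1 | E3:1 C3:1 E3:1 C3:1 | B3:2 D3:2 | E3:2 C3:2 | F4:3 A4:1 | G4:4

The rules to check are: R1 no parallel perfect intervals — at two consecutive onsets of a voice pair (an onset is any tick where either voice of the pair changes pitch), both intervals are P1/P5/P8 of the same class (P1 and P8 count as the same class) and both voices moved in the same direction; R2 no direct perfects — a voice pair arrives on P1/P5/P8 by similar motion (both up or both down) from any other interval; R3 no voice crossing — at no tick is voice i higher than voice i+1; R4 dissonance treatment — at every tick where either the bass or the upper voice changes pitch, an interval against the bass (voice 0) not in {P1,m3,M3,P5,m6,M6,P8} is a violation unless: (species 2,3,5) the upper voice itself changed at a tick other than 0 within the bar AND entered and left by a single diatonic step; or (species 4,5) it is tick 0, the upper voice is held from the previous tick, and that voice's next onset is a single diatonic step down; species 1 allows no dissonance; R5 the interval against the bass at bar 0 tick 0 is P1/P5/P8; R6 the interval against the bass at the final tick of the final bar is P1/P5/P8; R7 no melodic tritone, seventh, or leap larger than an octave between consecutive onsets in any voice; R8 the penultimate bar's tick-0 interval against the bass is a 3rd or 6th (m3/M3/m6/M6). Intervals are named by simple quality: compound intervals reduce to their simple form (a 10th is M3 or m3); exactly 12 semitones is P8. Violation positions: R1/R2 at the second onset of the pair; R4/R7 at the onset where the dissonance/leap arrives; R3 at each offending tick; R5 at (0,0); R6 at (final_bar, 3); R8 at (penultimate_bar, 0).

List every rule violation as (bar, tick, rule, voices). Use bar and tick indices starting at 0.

(4, 0, R2, (0, 1))
(5, 0, R2, (0, 1))
(5, 0, R7, (1,))
(7, 0, R7, (1,))
(8, 0, R1, (0, 1))

bar 0: v0=G3 v1=G4 downbeat P8
bar 1: v0=F3 v1=D4 downbeat M6
bar 2: v0=E3 v1=E4 downbeat P8
bar 3: v0=C3 v1=A3 downbeat M6
bar 4: v0=A2 v1=E3 downbeat P5
bar 5: v0=B2 v1=B3 downbeat P8
bar 6: v0=A2 v1=E3 downbeat P5
bar 7: v0=A3 v1=F4 downbeat m6
bar 8: v0=G3 v1=G4 downbeat P8
  -> R2 @ bar 4 tick 0 v(0, 1): C3/A3 M6 -> A2/E3 P5 similar
  -> R2 @ bar 5 tick 0 v(0, 1): A2/C3 m3 -> B2/B3 P8 similar
  -> R7 @ bar 5 tick 0 v(1,): C3->B3 leap 11st
  -> R7 @ bar 7 tick 0 v(1,): C3->F4 leap 17st
  -> R1 @ bar 8 tick 0 v(0, 1): A3/A4 P8 -> G3/G4 P8 similar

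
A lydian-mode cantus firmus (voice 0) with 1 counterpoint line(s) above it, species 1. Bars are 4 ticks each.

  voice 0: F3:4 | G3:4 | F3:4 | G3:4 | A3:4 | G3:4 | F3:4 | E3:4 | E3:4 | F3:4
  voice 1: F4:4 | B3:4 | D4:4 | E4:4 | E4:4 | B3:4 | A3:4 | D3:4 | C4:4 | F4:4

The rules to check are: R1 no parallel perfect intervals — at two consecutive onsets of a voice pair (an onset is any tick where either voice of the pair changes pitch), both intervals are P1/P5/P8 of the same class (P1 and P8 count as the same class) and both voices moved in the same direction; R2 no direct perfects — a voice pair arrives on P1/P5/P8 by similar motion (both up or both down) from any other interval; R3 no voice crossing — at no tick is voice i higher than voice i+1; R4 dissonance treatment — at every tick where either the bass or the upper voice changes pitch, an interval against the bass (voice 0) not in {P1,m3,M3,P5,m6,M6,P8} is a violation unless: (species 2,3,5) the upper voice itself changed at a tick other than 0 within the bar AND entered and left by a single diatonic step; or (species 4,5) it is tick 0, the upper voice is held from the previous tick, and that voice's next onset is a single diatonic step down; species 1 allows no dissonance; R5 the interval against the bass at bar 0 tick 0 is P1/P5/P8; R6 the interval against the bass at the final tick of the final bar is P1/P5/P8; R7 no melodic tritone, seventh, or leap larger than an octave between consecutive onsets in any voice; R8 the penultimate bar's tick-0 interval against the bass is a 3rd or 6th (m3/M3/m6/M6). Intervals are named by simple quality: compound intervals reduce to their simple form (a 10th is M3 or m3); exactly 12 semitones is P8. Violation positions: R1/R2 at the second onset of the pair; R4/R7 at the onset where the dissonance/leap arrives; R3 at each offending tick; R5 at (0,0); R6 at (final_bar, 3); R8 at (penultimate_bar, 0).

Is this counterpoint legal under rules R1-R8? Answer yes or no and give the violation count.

bar 0: v0=F3 v1=F4 (P8)
bar 1: v0=G3 v1=B3 (M3)
bar 2: v0=F3 v1=D4 (M6)
bar 3: v0=G3 v1=E4 (M6)
bar 4: v0=A3 v1=E4 (P5)
bar 5: v0=G3 v1=B3 (M3)
bar 6: v0=F3 v1=A3 (M3)
bar 7: v0=E3 v1=D3 (M2)
bar 8: v0=E3 v1=C4 (m6)
bar 9: v0=F3 v1=F4 (P8)
  R7 @ bar1.0: F4->B3 leap 6st
  R3 @ bar7.0: E3 above D3
  R4 @ bar7.0: E3/D3 M2 untreated
  R3 @ bar7.1: E3 above D3
  R3 @ bar7.2: E3 above D3
  R3 @ bar7.3: E3 above D3
  R7 @ bar8.0: D3->C4 leap 10st
  R2 @ bar9.0: E3/C4 m6 -> F3/F4 P8 similar

No (8 violations)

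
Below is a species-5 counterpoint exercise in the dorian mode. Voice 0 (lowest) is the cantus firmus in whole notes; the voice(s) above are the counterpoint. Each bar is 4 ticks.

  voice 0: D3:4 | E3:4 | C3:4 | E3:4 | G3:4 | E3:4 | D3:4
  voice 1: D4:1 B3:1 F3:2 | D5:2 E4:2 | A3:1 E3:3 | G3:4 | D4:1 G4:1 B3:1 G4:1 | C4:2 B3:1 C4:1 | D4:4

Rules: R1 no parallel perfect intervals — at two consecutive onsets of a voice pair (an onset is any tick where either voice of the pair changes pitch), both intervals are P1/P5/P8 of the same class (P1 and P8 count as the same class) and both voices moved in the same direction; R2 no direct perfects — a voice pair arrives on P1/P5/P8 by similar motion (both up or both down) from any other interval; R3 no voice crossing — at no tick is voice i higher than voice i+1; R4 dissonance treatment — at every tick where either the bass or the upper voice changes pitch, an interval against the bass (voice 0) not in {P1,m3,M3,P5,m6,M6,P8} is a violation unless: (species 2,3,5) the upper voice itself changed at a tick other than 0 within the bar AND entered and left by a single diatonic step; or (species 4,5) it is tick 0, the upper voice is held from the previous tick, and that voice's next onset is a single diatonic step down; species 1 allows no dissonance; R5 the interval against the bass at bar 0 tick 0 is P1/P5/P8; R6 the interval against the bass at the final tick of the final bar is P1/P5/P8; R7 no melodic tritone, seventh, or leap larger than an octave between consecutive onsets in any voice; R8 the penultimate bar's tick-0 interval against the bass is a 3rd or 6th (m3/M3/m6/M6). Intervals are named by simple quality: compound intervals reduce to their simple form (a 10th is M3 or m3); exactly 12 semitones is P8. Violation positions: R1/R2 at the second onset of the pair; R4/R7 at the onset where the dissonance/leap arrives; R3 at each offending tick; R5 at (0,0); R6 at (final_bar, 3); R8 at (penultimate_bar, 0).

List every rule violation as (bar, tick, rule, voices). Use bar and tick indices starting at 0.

(0, 2, R7, (1,))
(1, 0, R4, (0, 1))
(1, 0, R7, (1,))
(1, 2, R7, (1,))
(4, 0, R2, (0, 1))

bar 0: v0=D3 v1=D4 downbeat P8
bar 1: v0=E3 v1=D5 downbeat m7
bar 2: v0=C3 v1=A3 downbeat M6
bar 3: v0=E3 v1=G3 downbeat m3
bar 4: v0=G3 v1=D4 downbeat P5
bar 5: v0=E3 v1=C4 downbeat m6
bar 6: v0=D3 v1=D4 downbeat P8
  -> R7 @ bar 0 tick 2 v(1,): B3->F3 leap 6st
  -> R4 @ bar 1 tick 0 v(0, 1): E3/D5 m7 untreated
  -> R7 @ bar 1 tick 0 v(1,): F3->D5 leap 21st
  -> R7 @ bar 1 tick 2 v(1,): D5->E4 leap 10st
  -> R2 @ bar 4 tick 0 v(0, 1): E3/G3 m3 -> G3/D4 P5 similar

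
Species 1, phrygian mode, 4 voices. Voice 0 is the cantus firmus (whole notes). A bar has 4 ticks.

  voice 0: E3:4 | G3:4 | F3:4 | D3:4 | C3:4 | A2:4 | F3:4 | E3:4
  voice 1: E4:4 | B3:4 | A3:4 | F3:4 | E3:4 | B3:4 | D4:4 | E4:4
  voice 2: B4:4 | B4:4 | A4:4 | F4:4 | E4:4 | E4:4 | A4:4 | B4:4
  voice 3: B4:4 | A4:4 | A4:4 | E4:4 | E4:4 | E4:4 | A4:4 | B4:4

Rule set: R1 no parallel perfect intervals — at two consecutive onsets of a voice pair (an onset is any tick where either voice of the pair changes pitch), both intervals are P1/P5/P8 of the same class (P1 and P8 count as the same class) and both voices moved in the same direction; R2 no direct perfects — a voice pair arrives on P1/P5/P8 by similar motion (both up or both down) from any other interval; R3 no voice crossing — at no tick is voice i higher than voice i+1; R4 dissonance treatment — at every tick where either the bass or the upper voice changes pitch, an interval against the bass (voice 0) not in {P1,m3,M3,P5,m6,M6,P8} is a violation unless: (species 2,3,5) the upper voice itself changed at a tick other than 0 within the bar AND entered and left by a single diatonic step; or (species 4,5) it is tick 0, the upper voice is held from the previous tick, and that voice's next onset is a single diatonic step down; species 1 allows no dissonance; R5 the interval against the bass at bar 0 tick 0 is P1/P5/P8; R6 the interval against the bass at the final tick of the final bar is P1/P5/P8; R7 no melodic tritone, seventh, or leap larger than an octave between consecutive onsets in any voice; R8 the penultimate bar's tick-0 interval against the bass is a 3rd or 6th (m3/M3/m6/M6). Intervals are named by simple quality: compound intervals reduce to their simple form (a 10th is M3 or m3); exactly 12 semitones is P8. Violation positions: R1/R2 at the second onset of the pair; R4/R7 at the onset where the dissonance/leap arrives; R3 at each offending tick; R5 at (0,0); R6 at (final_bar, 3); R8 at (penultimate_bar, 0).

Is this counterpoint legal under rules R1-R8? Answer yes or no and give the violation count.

No (20 violations)

bar 0: v0=E3 v1=E4 v2=B4 v3=B4 (P5)
bar 1: v0=G3 v1=B3 v2=B4 v3=A4 (M2)
bar 2: v0=F3 v1=A3 v2=A4 v3=A4 (M3)
bar 3: v0=D3 v1=F3 v2=F4 v3=E4 (M2)
bar 4: v0=C3 v1=E3 v2=E4 v3=E4 (M3)
bar 5: v0=A2 v1=B3 v2=E4 v3=E4 (P5)
bar 6: v0=F3 v1=D4 v2=A4 v3=A4 (M3)
bar 7: v0=E3 v1=E4 v2=B4 v3=B4 (P5)
  R3 @ bar1.0: B4 above A4
  R4 @ bar1.0: G3/A4 M2 untreated
  R3 @ bar1.1: B4 above A4
  R3 @ bar1.2: B4 above A4
  R3 @ bar1.3: B4 above A4
  R1 @ bar2.0: B3/B4 P8 -> A3/A4 P8 similar
  R1 @ bar3.0: A3/A4 P8 -> F3/F4 P8 similar
  R3 @ bar3.0: F4 above E4
  R4 @ bar3.0: D3/E4 M2 untreated
  R3 @ bar3.1: F4 above E4
  R3 @ bar3.2: F4 above E4
  R3 @ bar3.3: F4 above E4
  R1 @ bar4.0: F3/F4 P8 -> E3/E4 P8 similar
  R4 @ bar5.0: A2/B3 M2 untreated
  R1 @ bar6.0: E4/E4 P1 -> A4/A4 P1 similar
  R2 @ bar6.0: B3/E4 P4 -> D4/A4 P5 similar
  R2 @ bar6.0: B3/E4 P4 -> D4/A4 P5 similar
  R1 @ bar7.0: D4/A4 P5 -> E4/B4 P5 similar
  R1 @ bar7.0: D4/A4 P5 -> E4/B4 P5 similar
  R1 @ bar7.0: A4/A4 P1 -> B4/B4 P1 similar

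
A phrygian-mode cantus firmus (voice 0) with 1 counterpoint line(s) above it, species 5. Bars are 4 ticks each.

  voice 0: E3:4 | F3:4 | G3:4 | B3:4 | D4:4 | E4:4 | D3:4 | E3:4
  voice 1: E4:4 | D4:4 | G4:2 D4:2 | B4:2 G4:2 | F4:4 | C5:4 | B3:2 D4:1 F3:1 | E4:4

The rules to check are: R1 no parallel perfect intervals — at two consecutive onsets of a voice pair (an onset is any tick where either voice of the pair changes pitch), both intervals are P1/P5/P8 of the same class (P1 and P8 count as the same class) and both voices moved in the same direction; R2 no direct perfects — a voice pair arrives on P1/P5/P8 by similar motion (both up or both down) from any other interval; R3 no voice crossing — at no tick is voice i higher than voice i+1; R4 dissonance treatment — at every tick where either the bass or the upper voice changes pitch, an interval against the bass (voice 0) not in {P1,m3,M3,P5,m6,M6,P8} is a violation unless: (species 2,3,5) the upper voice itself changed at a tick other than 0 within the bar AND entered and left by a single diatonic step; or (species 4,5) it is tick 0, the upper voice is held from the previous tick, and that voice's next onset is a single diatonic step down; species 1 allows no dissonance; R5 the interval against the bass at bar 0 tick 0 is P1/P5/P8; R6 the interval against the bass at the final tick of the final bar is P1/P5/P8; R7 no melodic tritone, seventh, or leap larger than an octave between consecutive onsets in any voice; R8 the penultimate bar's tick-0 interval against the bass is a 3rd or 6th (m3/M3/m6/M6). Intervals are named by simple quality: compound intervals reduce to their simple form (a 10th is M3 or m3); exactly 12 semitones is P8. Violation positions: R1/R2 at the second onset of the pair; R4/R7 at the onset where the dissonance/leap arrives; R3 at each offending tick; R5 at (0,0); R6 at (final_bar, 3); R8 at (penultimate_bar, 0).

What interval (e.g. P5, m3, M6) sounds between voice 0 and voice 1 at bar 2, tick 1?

voice 0=G3 voice 1=G4 -> P8

P8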